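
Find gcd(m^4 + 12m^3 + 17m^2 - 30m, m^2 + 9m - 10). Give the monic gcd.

Apply the Euclidean algorithm:
  m^4 + 12m^3 + 17m^2 - 30m = (m^2 + 3m)(m^2 + 9m - 10) + (0)
The last nonzero remainder m^2 + 9m - 10 is already monic.

m^2 + 9m - 10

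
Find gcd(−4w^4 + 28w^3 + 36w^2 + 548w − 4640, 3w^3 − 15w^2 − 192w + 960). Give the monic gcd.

Euclidean algorithm in ℚ[w]:
  −4w^4 + 28w^3 + 36w^2 + 548w − 4640 = (−(4/3)w + 8/3)(3w^3 − 15w^2 − 192w + 960) + (−180w^2 + 2340w − 7200)
  3w^3 − 15w^2 − 192w + 960 = (−(1/60)w − 2/15)(−180w^2 + 2340w − 7200) + (0)
Last nonzero remainder: −180w^2 + 2340w − 7200. Dividing through by −180 gives the monic gcd w^2 − 13w + 40.

w^2 − 13w + 40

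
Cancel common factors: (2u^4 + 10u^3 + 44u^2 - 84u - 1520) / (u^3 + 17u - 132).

Repeated division with remainder:
  2u^4 + 10u^3 + 44u^2 - 84u - 1520 = (2u + 10)(u^3 + 17u - 132) + (10u^2 + 10u - 200)
  u^3 + 17u - 132 = ((1/10)u - 1/10)(10u^2 + 10u - 200) + (38u - 152)
  10u^2 + 10u - 200 = ((5/19)u + 25/19)(38u - 152) + (0)
Last nonzero remainder: 38u - 152. Dividing through by 38 gives the monic gcd u - 4.
Cancel u - 4 from numerator and denominator to get the reduced form.

(2u^3 + 18u^2 + 116u + 380)/(u^2 + 4u + 33)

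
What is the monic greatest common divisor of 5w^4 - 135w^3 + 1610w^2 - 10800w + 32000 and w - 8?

w - 8

Apply the Euclidean algorithm:
  5w^4 - 135w^3 + 1610w^2 - 10800w + 32000 = (5w^3 - 95w^2 + 850w - 4000)(w - 8) + (0)
The last nonzero remainder w - 8 is already monic.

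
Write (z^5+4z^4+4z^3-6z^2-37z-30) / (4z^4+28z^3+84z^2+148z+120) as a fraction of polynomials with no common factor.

By polynomial division,
  z^5+4z^4+4z^3-6z^2-37z-30 = ((1/4)z-3/4)(4z^4+28z^3+84z^2+148z+120) + (4z^3+20z^2+44z+60)
  4z^4+28z^3+84z^2+148z+120 = (z+2)(4z^3+20z^2+44z+60) + (0)
Last nonzero remainder: 4z^3+20z^2+44z+60. Dividing through by 4 gives the monic gcd z^3+5z^2+11z+15.
Cancel z^3+5z^2+11z+15 from numerator and denominator to get the reduced form.

(z^2-z-2)/(4z+8)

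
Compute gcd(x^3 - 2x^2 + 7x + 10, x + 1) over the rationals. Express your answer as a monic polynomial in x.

Euclidean algorithm in ℚ[x]:
  x^3 - 2x^2 + 7x + 10 = (x^2 - 3x + 10)(x + 1) + (0)
The last nonzero remainder x + 1 is already monic.

x + 1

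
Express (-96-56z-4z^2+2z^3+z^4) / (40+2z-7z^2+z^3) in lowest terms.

(12+4z+z^2)/(-5+z)

By polynomial division,
  z^4+2z^3-4z^2-56z-96 = (z+9)(z^3-7z^2+2z+40) + (57z^2-114z-456)
  z^3-7z^2+2z+40 = ((1/57)z-5/57)(57z^2-114z-456) + (0)
Last nonzero remainder: 57z^2-114z-456. Dividing through by 57 gives the monic gcd z^2-2z-8.
Cancel z^2-2z-8 from numerator and denominator to get the reduced form.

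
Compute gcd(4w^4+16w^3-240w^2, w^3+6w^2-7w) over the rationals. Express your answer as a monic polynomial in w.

w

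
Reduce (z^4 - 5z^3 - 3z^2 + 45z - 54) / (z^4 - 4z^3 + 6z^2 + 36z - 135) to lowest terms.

By polynomial division,
  z^4 - 5z^3 - 3z^2 + 45z - 54 = (z^4 - 4z^3 + 6z^2 + 36z - 135) + (-z^3 - 9z^2 + 9z + 81)
  z^4 - 4z^3 + 6z^2 + 36z - 135 = (-z + 13)(-z^3 - 9z^2 + 9z + 81) + (132z^2 - 1188)
  -z^3 - 9z^2 + 9z + 81 = (-(1/132)z - 3/44)(132z^2 - 1188) + (0)
Last nonzero remainder: 132z^2 - 1188. Dividing through by 132 gives the monic gcd z^2 - 9.
Cancel z^2 - 9 from numerator and denominator to get the reduced form.

(z^2 - 5z + 6)/(z^2 - 4z + 15)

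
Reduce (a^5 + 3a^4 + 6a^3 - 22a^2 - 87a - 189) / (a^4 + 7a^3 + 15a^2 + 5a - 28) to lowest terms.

(a^3 - a^2 + 3a - 27)/(a^2 + 3a - 4)

By polynomial division,
  a^5 + 3a^4 + 6a^3 - 22a^2 - 87a - 189 = (a - 4)(a^4 + 7a^3 + 15a^2 + 5a - 28) + (19a^3 + 33a^2 - 39a - 301)
  a^4 + 7a^3 + 15a^2 + 5a - 28 = ((1/19)a + 100/361)(19a^3 + 33a^2 - 39a - 301) + ((2856/361)a^2 + (11424/361)a + 19992/361)
  19a^3 + 33a^2 - 39a - 301 = ((6859/2856)a - 15523/2856)((2856/361)a^2 + (11424/361)a + 19992/361) + (0)
Last nonzero remainder: (2856/361)a^2 + (11424/361)a + 19992/361. Dividing through by 2856/361 gives the monic gcd a^2 + 4a + 7.
Cancel a^2 + 4a + 7 from numerator and denominator to get the reduced form.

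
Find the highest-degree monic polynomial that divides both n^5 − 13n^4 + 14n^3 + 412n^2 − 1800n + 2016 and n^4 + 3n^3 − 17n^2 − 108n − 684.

n^2 − 36

By polynomial division,
  n^5 − 13n^4 + 14n^3 + 412n^2 − 1800n + 2016 = (n − 16)(n^4 + 3n^3 − 17n^2 − 108n − 684) + (79n^3 + 248n^2 − 2844n − 8928)
  n^4 + 3n^3 − 17n^2 − 108n − 684 = ((1/79)n − 11/6241)(79n^3 + 248n^2 − 2844n − 8928) + ((121307/6241)n^2 − 4367052/6241)
  79n^3 + 248n^2 − 2844n − 8928 = ((493039/121307)n + 1547768/121307)((121307/6241)n^2 − 4367052/6241) + (0)
Last nonzero remainder: (121307/6241)n^2 − 4367052/6241. Dividing through by 121307/6241 gives the monic gcd n^2 − 36.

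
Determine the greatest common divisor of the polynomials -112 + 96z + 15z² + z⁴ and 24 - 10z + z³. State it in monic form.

4 + z

By polynomial division,
  z⁴ + 15z² + 96z - 112 = (z)(z³ - 10z + 24) + (25z² + 72z - 112)
  z³ - 10z + 24 = ((1/25)z - 72/625)(25z² + 72z - 112) + ((1734/625)z + 6936/625)
  25z² + 72z - 112 = ((15625/1734)z - 8750/867)((1734/625)z + 6936/625) + (0)
Last nonzero remainder: (1734/625)z + 6936/625. Dividing through by 1734/625 gives the monic gcd z + 4.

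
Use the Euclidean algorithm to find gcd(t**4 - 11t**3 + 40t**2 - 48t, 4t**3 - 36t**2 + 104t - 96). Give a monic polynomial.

t**2 - 7t + 12

Euclidean algorithm in ℚ[t]:
  t**4 - 11t**3 + 40t**2 - 48t = ((1/4)t - 1/2)(4t**3 - 36t**2 + 104t - 96) + (-4t**2 + 28t - 48)
  4t**3 - 36t**2 + 104t - 96 = (-t + 2)(-4t**2 + 28t - 48) + (0)
Last nonzero remainder: -4t**2 + 28t - 48. Dividing through by -4 gives the monic gcd t**2 - 7t + 12.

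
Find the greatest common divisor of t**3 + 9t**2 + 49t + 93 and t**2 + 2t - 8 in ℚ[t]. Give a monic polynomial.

Apply the Euclidean algorithm:
  t**3 + 9t**2 + 49t + 93 = (t + 7)(t**2 + 2t - 8) + (43t + 149)
  t**2 + 2t - 8 = ((1/43)t - 63/1849)(43t + 149) + (-5405/1849)
  43t + 149 = (-(79507/5405)t - 275501/5405)(-5405/1849) + (0)
The last nonzero remainder is the constant -5405/1849, so the polynomials are coprime and gcd = 1.

1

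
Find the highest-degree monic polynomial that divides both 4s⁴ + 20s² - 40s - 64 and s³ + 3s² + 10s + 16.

s² + s + 8

By polynomial division,
  4s⁴ + 20s² - 40s - 64 = (4s - 12)(s³ + 3s² + 10s + 16) + (16s² + 16s + 128)
  s³ + 3s² + 10s + 16 = ((1/16)s + 1/8)(16s² + 16s + 128) + (0)
Last nonzero remainder: 16s² + 16s + 128. Dividing through by 16 gives the monic gcd s² + s + 8.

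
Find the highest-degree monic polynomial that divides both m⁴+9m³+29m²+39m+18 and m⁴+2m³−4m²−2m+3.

m²+4m+3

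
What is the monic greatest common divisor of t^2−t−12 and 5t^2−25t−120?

t+3

Apply the Euclidean algorithm:
  t^2−t−12 = (1/5)(5t^2−25t−120) + (4t+12)
  5t^2−25t−120 = ((5/4)t−10)(4t+12) + (0)
Last nonzero remainder: 4t+12. Dividing through by 4 gives the monic gcd t+3.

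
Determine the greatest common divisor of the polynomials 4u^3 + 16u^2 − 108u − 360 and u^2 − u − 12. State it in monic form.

u + 3

By polynomial division,
  4u^3 + 16u^2 − 108u − 360 = (4u + 20)(u^2 − u − 12) + (−40u − 120)
  u^2 − u − 12 = (−(1/40)u + 1/10)(−40u − 120) + (0)
Last nonzero remainder: −40u − 120. Dividing through by −40 gives the monic gcd u + 3.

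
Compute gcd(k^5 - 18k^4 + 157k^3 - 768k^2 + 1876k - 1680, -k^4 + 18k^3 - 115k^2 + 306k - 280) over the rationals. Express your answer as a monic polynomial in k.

k^3 - 11k^2 + 38k - 40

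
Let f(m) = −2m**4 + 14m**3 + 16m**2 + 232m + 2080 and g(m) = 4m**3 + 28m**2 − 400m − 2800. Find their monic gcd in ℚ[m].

m − 10

Repeated division with remainder:
  −2m**4 + 14m**3 + 16m**2 + 232m + 2080 = (−(1/2)m + 7)(4m**3 + 28m**2 − 400m − 2800) + (−380m**2 + 1632m + 21680)
  4m**3 + 28m**2 − 400m − 2800 = (−(1/95)m − 1073/9025)(−380m**2 + 1632m + 21680) + ((200736/9025)m − 401472/1805)
  −380m**2 + 1632m + 21680 = (−(857375/50184)m − 2445775/25092)((200736/9025)m − 401472/1805) + (0)
Last nonzero remainder: (200736/9025)m − 401472/1805. Dividing through by 200736/9025 gives the monic gcd m − 10.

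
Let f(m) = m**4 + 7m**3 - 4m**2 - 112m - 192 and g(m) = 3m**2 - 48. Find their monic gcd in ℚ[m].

By polynomial division,
  m**4 + 7m**3 - 4m**2 - 112m - 192 = ((1/3)m**2 + (7/3)m + 4)(3m**2 - 48) + (0)
Last nonzero remainder: 3m**2 - 48. Dividing through by 3 gives the monic gcd m**2 - 16.

m**2 - 16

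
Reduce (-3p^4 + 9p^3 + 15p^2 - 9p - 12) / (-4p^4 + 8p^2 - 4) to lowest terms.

(3p - 12)/(4p - 4)

By polynomial division,
  -3p^4 + 9p^3 + 15p^2 - 9p - 12 = (3/4)(-4p^4 + 8p^2 - 4) + (9p^3 + 9p^2 - 9p - 9)
  -4p^4 + 8p^2 - 4 = (-(4/9)p + 4/9)(9p^3 + 9p^2 - 9p - 9) + (0)
Last nonzero remainder: 9p^3 + 9p^2 - 9p - 9. Dividing through by 9 gives the monic gcd p^3 + p^2 - p - 1.
Cancel p^3 + p^2 - p - 1 from numerator and denominator to get the reduced form.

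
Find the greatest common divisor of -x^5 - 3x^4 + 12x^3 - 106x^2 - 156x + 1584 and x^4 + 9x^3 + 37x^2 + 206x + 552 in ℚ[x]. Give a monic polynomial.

x^2 + 10x + 24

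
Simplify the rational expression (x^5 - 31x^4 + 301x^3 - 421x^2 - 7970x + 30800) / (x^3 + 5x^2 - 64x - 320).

By polynomial division,
  x^5 - 31x^4 + 301x^3 - 421x^2 - 7970x + 30800 = (x^2 - 36x + 545)(x^3 + 5x^2 - 64x - 320) + (-5130x^2 + 15390x + 205200)
  x^3 + 5x^2 - 64x - 320 = (-(1/5130)x - 4/2565)(-5130x^2 + 15390x + 205200) + (0)
Last nonzero remainder: -5130x^2 + 15390x + 205200. Dividing through by -5130 gives the monic gcd x^2 - 3x - 40.
Cancel x^2 - 3x - 40 from numerator and denominator to get the reduced form.

(x^3 - 28x^2 + 257x - 770)/(x + 8)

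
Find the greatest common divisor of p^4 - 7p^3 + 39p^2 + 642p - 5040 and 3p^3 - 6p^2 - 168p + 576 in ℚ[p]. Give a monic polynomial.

Repeated division with remainder:
  p^4 - 7p^3 + 39p^2 + 642p - 5040 = ((1/3)p - 5/3)(3p^3 - 6p^2 - 168p + 576) + (85p^2 + 170p - 4080)
  3p^3 - 6p^2 - 168p + 576 = ((3/85)p - 12/85)(85p^2 + 170p - 4080) + (0)
Last nonzero remainder: 85p^2 + 170p - 4080. Dividing through by 85 gives the monic gcd p^2 + 2p - 48.

p^2 + 2p - 48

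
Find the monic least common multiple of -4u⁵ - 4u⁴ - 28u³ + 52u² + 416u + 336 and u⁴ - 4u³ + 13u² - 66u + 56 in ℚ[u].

u⁷ - 4u⁶ + 6u⁵ - 44u⁴ - 11u³ + 384u² + 4u - 336

By polynomial division,
  -4u⁵ - 4u⁴ - 28u³ + 52u² + 416u + 336 = (-4u - 20)(u⁴ - 4u³ + 13u² - 66u + 56) + (-56u³ + 48u² - 680u + 1456)
  u⁴ - 4u³ + 13u² - 66u + 56 = (-(1/56)u + 11/196)(-56u³ + 48u² - 680u + 1456) + (-(90/49)u² - (90/49)u - 180/7)
  -56u³ + 48u² - 680u + 1456 = ((1372/45)u - 2548/45)(-(90/49)u² - (90/49)u - 180/7) + (0)
Last nonzero remainder: -(90/49)u² - (90/49)u - 180/7. Dividing through by -90/49 gives the monic gcd u² + u + 14.
Then lcm(f, g) = f·g / gcd(f, g); expanding and making the result monic gives the answer.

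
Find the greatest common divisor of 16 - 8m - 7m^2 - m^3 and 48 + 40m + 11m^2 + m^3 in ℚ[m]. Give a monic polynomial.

Repeated division with remainder:
  -m^3 - 7m^2 - 8m + 16 = (-1)(m^3 + 11m^2 + 40m + 48) + (4m^2 + 32m + 64)
  m^3 + 11m^2 + 40m + 48 = ((1/4)m + 3/4)(4m^2 + 32m + 64) + (0)
Last nonzero remainder: 4m^2 + 32m + 64. Dividing through by 4 gives the monic gcd m^2 + 8m + 16.

16 + 8m + m^2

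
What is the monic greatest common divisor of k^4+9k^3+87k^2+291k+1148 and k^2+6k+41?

k^2+6k+41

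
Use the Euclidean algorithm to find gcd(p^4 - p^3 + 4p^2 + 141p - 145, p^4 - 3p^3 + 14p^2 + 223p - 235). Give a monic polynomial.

p^2 + 4p - 5

Repeated division with remainder:
  p^4 - p^3 + 4p^2 + 141p - 145 = (p^4 - 3p^3 + 14p^2 + 223p - 235) + (2p^3 - 10p^2 - 82p + 90)
  p^4 - 3p^3 + 14p^2 + 223p - 235 = ((1/2)p + 1)(2p^3 - 10p^2 - 82p + 90) + (65p^2 + 260p - 325)
  2p^3 - 10p^2 - 82p + 90 = ((2/65)p - 18/65)(65p^2 + 260p - 325) + (0)
Last nonzero remainder: 65p^2 + 260p - 325. Dividing through by 65 gives the monic gcd p^2 + 4p - 5.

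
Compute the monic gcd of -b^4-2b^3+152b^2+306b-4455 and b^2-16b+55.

b^2-16b+55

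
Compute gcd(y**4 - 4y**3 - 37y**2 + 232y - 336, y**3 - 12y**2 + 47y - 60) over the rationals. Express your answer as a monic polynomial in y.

Apply the Euclidean algorithm:
  y**4 - 4y**3 - 37y**2 + 232y - 336 = (y + 8)(y**3 - 12y**2 + 47y - 60) + (12y**2 - 84y + 144)
  y**3 - 12y**2 + 47y - 60 = ((1/12)y - 5/12)(12y**2 - 84y + 144) + (0)
Last nonzero remainder: 12y**2 - 84y + 144. Dividing through by 12 gives the monic gcd y**2 - 7y + 12.

y**2 - 7y + 12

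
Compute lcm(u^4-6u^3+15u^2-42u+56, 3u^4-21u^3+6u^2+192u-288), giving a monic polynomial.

By polynomial division,
  u^4-6u^3+15u^2-42u+56 = (1/3)(3u^4-21u^3+6u^2+192u-288) + (u^3+13u^2-106u+152)
  3u^4-21u^3+6u^2+192u-288 = (3u-60)(u^3+13u^2-106u+152) + (1104u^2-6624u+8832)
  u^3+13u^2-106u+152 = ((1/1104)u+19/1104)(1104u^2-6624u+8832) + (0)
Last nonzero remainder: 1104u^2-6624u+8832. Dividing through by 1104 gives the monic gcd u^2-6u+8.
Then lcm(f, g) = f·g / gcd(f, g); expanding and making the result monic gives the answer.

u^6-7u^5+9u^4+15u^3-82u^2+448u-672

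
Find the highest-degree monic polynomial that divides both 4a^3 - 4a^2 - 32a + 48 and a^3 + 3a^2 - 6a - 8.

Repeated division with remainder:
  4a^3 - 4a^2 - 32a + 48 = (4)(a^3 + 3a^2 - 6a - 8) + (-16a^2 - 8a + 80)
  a^3 + 3a^2 - 6a - 8 = (-(1/16)a - 5/32)(-16a^2 - 8a + 80) + (-(9/4)a + 9/2)
  -16a^2 - 8a + 80 = ((64/9)a + 160/9)(-(9/4)a + 9/2) + (0)
Last nonzero remainder: -(9/4)a + 9/2. Dividing through by -9/4 gives the monic gcd a - 2.

a - 2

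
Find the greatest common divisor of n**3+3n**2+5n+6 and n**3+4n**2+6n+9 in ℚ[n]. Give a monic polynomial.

Repeated division with remainder:
  n**3+3n**2+5n+6 = (n**3+4n**2+6n+9) + (-n**2-n-3)
  n**3+4n**2+6n+9 = (-n-3)(-n**2-n-3) + (0)
Last nonzero remainder: -n**2-n-3. Dividing through by -1 gives the monic gcd n**2+n+3.

n**2+n+3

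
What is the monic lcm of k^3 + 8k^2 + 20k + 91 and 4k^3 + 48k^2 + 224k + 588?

Euclidean algorithm in ℚ[k]:
  k^3 + 8k^2 + 20k + 91 = (1/4)(4k^3 + 48k^2 + 224k + 588) + (-4k^2 - 36k - 56)
  4k^3 + 48k^2 + 224k + 588 = (-k - 3)(-4k^2 - 36k - 56) + (60k + 420)
  -4k^2 - 36k - 56 = (-(1/15)k - 2/15)(60k + 420) + (0)
Last nonzero remainder: 60k + 420. Dividing through by 60 gives the monic gcd k + 7.
Then lcm(f, g) = f·g / gcd(f, g); expanding and making the result monic gives the answer.

k^5 + 13k^4 + 81k^3 + 359k^2 + 875k + 1911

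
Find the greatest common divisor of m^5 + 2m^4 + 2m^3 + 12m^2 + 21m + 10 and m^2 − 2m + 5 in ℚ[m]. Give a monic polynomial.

Euclidean algorithm in ℚ[m]:
  m^5 + 2m^4 + 2m^3 + 12m^2 + 21m + 10 = (m^3 + 4m^2 + 5m + 2)(m^2 − 2m + 5) + (0)
The last nonzero remainder m^2 − 2m + 5 is already monic.

m^2 − 2m + 5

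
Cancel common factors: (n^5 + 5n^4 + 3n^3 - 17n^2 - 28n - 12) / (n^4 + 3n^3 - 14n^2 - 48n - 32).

(n^3 + 2n^2 - 5n - 6)/(n^2 - 16)

Apply the Euclidean algorithm:
  n^5 + 5n^4 + 3n^3 - 17n^2 - 28n - 12 = (n + 2)(n^4 + 3n^3 - 14n^2 - 48n - 32) + (11n^3 + 59n^2 + 100n + 52)
  n^4 + 3n^3 - 14n^2 - 48n - 32 = ((1/11)n - 26/121)(11n^3 + 59n^2 + 100n + 52) + (-(1260/121)n^2 - (3780/121)n - 2520/121)
  11n^3 + 59n^2 + 100n + 52 = (-(1331/1260)n - 1573/630)(-(1260/121)n^2 - (3780/121)n - 2520/121) + (0)
Last nonzero remainder: -(1260/121)n^2 - (3780/121)n - 2520/121. Dividing through by -1260/121 gives the monic gcd n^2 + 3n + 2.
Cancel n^2 + 3n + 2 from numerator and denominator to get the reduced form.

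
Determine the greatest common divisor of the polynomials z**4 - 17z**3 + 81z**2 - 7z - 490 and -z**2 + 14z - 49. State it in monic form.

By polynomial division,
  z**4 - 17z**3 + 81z**2 - 7z - 490 = (-z**2 + 3z + 10)(-z**2 + 14z - 49) + (0)
Last nonzero remainder: -z**2 + 14z - 49. Dividing through by -1 gives the monic gcd z**2 - 14z + 49.

z**2 - 14z + 49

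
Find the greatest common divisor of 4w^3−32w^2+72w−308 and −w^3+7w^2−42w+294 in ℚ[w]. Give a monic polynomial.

w−7

Apply the Euclidean algorithm:
  4w^3−32w^2+72w−308 = (−4)(−w^3+7w^2−42w+294) + (−4w^2−96w+868)
  −w^3+7w^2−42w+294 = ((1/4)w−31/4)(−4w^2−96w+868) + (−1003w+7021)
  −4w^2−96w+868 = ((4/1003)w+124/1003)(−1003w+7021) + (0)
Last nonzero remainder: −1003w+7021. Dividing through by −1003 gives the monic gcd w−7.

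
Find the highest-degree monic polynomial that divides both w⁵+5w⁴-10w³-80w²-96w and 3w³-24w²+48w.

w²-4w

Repeated division with remainder:
  w⁵+5w⁴-10w³-80w²-96w = ((1/3)w²+(13/3)w+26)(3w³-24w²+48w) + (336w²-1344w)
  3w³-24w²+48w = ((1/112)w-1/28)(336w²-1344w) + (0)
Last nonzero remainder: 336w²-1344w. Dividing through by 336 gives the monic gcd w²-4w.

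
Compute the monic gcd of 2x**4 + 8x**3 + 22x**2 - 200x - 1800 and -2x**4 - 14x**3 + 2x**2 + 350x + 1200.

x**2 - 25

By polynomial division,
  2x**4 + 8x**3 + 22x**2 - 200x - 1800 = (-1)(-2x**4 - 14x**3 + 2x**2 + 350x + 1200) + (-6x**3 + 24x**2 + 150x - 600)
  -2x**4 - 14x**3 + 2x**2 + 350x + 1200 = ((1/3)x + 11/3)(-6x**3 + 24x**2 + 150x - 600) + (-136x**2 + 3400)
  -6x**3 + 24x**2 + 150x - 600 = ((3/68)x - 3/17)(-136x**2 + 3400) + (0)
Last nonzero remainder: -136x**2 + 3400. Dividing through by -136 gives the monic gcd x**2 - 25.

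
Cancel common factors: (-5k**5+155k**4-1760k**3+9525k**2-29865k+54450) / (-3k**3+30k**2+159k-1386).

By polynomial division,
  -5k**5+155k**4-1760k**3+9525k**2-29865k+54450 = ((5/3)k**2-35k+325)(-3k**3+30k**2+159k-1386) + (7650k**2-130050k+504900)
  -3k**3+30k**2+159k-1386 = (-(1/2550)k-7/2550)(7650k**2-130050k+504900) + (0)
Last nonzero remainder: 7650k**2-130050k+504900. Dividing through by 7650 gives the monic gcd k**2-17k+66.
Cancel k**2-17k+66 from numerator and denominator to get the reduced form.

(5k**3-70k**2+240k-825)/(3k+21)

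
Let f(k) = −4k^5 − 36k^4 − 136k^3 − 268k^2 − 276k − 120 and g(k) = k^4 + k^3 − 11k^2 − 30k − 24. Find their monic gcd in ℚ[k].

k^3 + 5k^2 + 9k + 6

By polynomial division,
  −4k^5 − 36k^4 − 136k^3 − 268k^2 − 276k − 120 = (−4k − 32)(k^4 + k^3 − 11k^2 − 30k − 24) + (−148k^3 − 740k^2 − 1332k − 888)
  k^4 + k^3 − 11k^2 − 30k − 24 = (−(1/148)k + 1/37)(−148k^3 − 740k^2 − 1332k − 888) + (0)
Last nonzero remainder: −148k^3 − 740k^2 − 1332k − 888. Dividing through by −148 gives the monic gcd k^3 + 5k^2 + 9k + 6.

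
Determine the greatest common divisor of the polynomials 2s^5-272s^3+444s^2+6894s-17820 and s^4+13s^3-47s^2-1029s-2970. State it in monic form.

s^3+8s^2-87s-594

Repeated division with remainder:
  2s^5-272s^3+444s^2+6894s-17820 = (2s-26)(s^4+13s^3-47s^2-1029s-2970) + (160s^3+1280s^2-13920s-95040)
  s^4+13s^3-47s^2-1029s-2970 = ((1/160)s+1/32)(160s^3+1280s^2-13920s-95040) + (0)
Last nonzero remainder: 160s^3+1280s^2-13920s-95040. Dividing through by 160 gives the monic gcd s^3+8s^2-87s-594.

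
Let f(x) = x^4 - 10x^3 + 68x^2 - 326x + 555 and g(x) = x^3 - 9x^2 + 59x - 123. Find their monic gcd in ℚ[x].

x - 3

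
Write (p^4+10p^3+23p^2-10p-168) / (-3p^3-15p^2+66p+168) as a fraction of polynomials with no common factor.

(-p^3-3p^2-2p+24)/(3p^2-6p-24)

Apply the Euclidean algorithm:
  p^4+10p^3+23p^2-10p-168 = (-(1/3)p-5/3)(-3p^3-15p^2+66p+168) + (20p^2+156p+112)
  -3p^3-15p^2+66p+168 = (-(3/20)p+21/50)(20p^2+156p+112) + ((432/25)p+3024/25)
  20p^2+156p+112 = ((125/108)p+25/27)((432/25)p+3024/25) + (0)
Last nonzero remainder: (432/25)p+3024/25. Dividing through by 432/25 gives the monic gcd p+7.
Cancel p+7 from numerator and denominator to get the reduced form.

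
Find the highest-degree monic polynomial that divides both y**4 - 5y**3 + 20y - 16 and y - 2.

Apply the Euclidean algorithm:
  y**4 - 5y**3 + 20y - 16 = (y**3 - 3y**2 - 6y + 8)(y - 2) + (0)
The last nonzero remainder y - 2 is already monic.

y - 2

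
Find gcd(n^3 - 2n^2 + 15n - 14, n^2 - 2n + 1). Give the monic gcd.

n - 1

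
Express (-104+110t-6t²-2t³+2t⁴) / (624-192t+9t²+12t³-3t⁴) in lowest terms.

Apply the Euclidean algorithm:
  2t⁴-2t³-6t²+110t-104 = (-2/3)(-3t⁴+12t³+9t²-192t+624) + (6t³-18t+312)
  -3t⁴+12t³+9t²-192t+624 = (-(1/2)t+2)(6t³-18t+312) + (0)
Last nonzero remainder: 6t³-18t+312. Dividing through by 6 gives the monic gcd t³-3t+52.
Cancel t³-3t+52 from numerator and denominator to get the reduced form.

(2-2t)/(-12+3t)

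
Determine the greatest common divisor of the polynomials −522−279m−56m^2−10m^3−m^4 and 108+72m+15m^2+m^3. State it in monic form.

18+9m+m^2

Repeated division with remainder:
  −m^4−10m^3−56m^2−279m−522 = (−m+5)(m^3+15m^2+72m+108) + (−59m^2−531m−1062)
  m^3+15m^2+72m+108 = (−(1/59)m−6/59)(−59m^2−531m−1062) + (0)
Last nonzero remainder: −59m^2−531m−1062. Dividing through by −59 gives the monic gcd m^2+9m+18.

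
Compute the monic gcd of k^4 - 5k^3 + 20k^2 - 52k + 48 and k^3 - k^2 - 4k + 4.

k - 2

Repeated division with remainder:
  k^4 - 5k^3 + 20k^2 - 52k + 48 = (k - 4)(k^3 - k^2 - 4k + 4) + (20k^2 - 72k + 64)
  k^3 - k^2 - 4k + 4 = ((1/20)k + 13/100)(20k^2 - 72k + 64) + ((54/25)k - 108/25)
  20k^2 - 72k + 64 = ((250/27)k - 400/27)((54/25)k - 108/25) + (0)
Last nonzero remainder: (54/25)k - 108/25. Dividing through by 54/25 gives the monic gcd k - 2.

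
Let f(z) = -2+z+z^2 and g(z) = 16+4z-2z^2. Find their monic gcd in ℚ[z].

Repeated division with remainder:
  z^2+z-2 = (-1/2)(-2z^2+4z+16) + (3z+6)
  -2z^2+4z+16 = (-(2/3)z+8/3)(3z+6) + (0)
Last nonzero remainder: 3z+6. Dividing through by 3 gives the monic gcd z+2.

2+z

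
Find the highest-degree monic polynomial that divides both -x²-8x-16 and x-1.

Apply the Euclidean algorithm:
  -x²-8x-16 = (-x-9)(x-1) + (-25)
  x-1 = (-(1/25)x+1/25)(-25) + (0)
The last nonzero remainder is the constant -25, so the polynomials are coprime and gcd = 1.

1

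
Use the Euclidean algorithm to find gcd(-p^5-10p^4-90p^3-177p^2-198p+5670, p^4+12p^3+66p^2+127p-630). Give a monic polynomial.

Apply the Euclidean algorithm:
  -p^5-10p^4-90p^3-177p^2-198p+5670 = (-p+2)(p^4+12p^3+66p^2+127p-630) + (-48p^3-182p^2-1082p+6930)
  p^4+12p^3+66p^2+127p-630 = (-(1/48)p-197/1152)(-48p^3-182p^2-1082p+6930) + ((7105/576)p^2+(49735/576)p+35525/64)
  -48p^3-182p^2-1082p+6930 = (-(27648/7105)p+12672/1015)((7105/576)p^2+(49735/576)p+35525/64) + (0)
Last nonzero remainder: (7105/576)p^2+(49735/576)p+35525/64. Dividing through by 7105/576 gives the monic gcd p^2+7p+45.

p^2+7p+45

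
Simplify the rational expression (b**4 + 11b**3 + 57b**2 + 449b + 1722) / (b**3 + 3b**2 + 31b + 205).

(b**2 + 13b + 42)/(b + 5)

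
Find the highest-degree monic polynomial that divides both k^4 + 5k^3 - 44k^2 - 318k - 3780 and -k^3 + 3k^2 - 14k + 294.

Apply the Euclidean algorithm:
  k^4 + 5k^3 - 44k^2 - 318k - 3780 = (-k - 8)(-k^3 + 3k^2 - 14k + 294) + (-34k^2 - 136k - 1428)
  -k^3 + 3k^2 - 14k + 294 = ((1/34)k - 7/34)(-34k^2 - 136k - 1428) + (0)
Last nonzero remainder: -34k^2 - 136k - 1428. Dividing through by -34 gives the monic gcd k^2 + 4k + 42.

k^2 + 4k + 42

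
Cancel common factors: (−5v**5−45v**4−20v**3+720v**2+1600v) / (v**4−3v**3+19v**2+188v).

Apply the Euclidean algorithm:
  −5v**5−45v**4−20v**3+720v**2+1600v = (−5v−60)(v**4−3v**3+19v**2+188v) + (−105v**3+2800v**2+12880v)
  v**4−3v**3+19v**2+188v = (−(1/105)v−71/315)(−105v**3+2800v**2+12880v) + ((6955/9)v**2+(27820/9)v)
  −105v**3+2800v**2+12880v = (−(189/1391)v+5796/1391)((6955/9)v**2+(27820/9)v) + (0)
Last nonzero remainder: (6955/9)v**2+(27820/9)v. Dividing through by 6955/9 gives the monic gcd v**2+4v.
Cancel v**2+4v from numerator and denominator to get the reduced form.

(−5v**3−25v**2+80v+400)/(v**2−7v+47)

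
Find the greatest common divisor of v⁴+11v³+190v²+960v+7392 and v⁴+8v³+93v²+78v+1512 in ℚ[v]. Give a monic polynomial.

v²+9v+84

Repeated division with remainder:
  v⁴+11v³+190v²+960v+7392 = (v⁴+8v³+93v²+78v+1512) + (3v³+97v²+882v+5880)
  v⁴+8v³+93v²+78v+1512 = ((1/3)v−73/9)(3v³+97v²+882v+5880) + ((5272/9)v²+5272v+147616/3)
  3v³+97v²+882v+5880 = ((27/5272)v+315/2636)((5272/9)v²+5272v+147616/3) + (0)
Last nonzero remainder: (5272/9)v²+5272v+147616/3. Dividing through by 5272/9 gives the monic gcd v²+9v+84.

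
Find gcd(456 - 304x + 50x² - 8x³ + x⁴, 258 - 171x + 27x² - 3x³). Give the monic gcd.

-2 + x

Repeated division with remainder:
  x⁴ - 8x³ + 50x² - 304x + 456 = (-(1/3)x - 1/3)(-3x³ + 27x² - 171x + 258) + (2x² - 275x + 542)
  -3x³ + 27x² - 171x + 258 = (-(3/2)x - 771/4)(2x² - 275x + 542) + (-(209457/4)x + 209457/2)
  2x² - 275x + 542 = (-(8/209457)x + 1084/209457)(-(209457/4)x + 209457/2) + (0)
Last nonzero remainder: -(209457/4)x + 209457/2. Dividing through by -209457/4 gives the monic gcd x - 2.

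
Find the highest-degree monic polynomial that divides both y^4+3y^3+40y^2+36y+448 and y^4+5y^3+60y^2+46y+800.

Euclidean algorithm in ℚ[y]:
  y^4+3y^3+40y^2+36y+448 = (y^4+5y^3+60y^2+46y+800) + (-2y^3-20y^2-10y-352)
  y^4+5y^3+60y^2+46y+800 = (-(1/2)y+5/2)(-2y^3-20y^2-10y-352) + (105y^2-105y+1680)
  -2y^3-20y^2-10y-352 = (-(2/105)y-22/105)(105y^2-105y+1680) + (0)
Last nonzero remainder: 105y^2-105y+1680. Dividing through by 105 gives the monic gcd y^2-y+16.

y^2-y+16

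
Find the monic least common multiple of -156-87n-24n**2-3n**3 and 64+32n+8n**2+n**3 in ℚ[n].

832+672n+296n**2+77n**3+12n**4+n**5

Apply the Euclidean algorithm:
  -3n**3-24n**2-87n-156 = (-3)(n**3+8n**2+32n+64) + (9n+36)
  n**3+8n**2+32n+64 = ((1/9)n**2+(4/9)n+16/9)(9n+36) + (0)
Last nonzero remainder: 9n+36. Dividing through by 9 gives the monic gcd n+4.
Then lcm(f, g) = f·g / gcd(f, g); expanding and making the result monic gives the answer.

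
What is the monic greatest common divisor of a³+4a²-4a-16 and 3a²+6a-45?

1

Apply the Euclidean algorithm:
  a³+4a²-4a-16 = ((1/3)a+2/3)(3a²+6a-45) + (7a+14)
  3a²+6a-45 = ((3/7)a)(7a+14) + (-45)
  7a+14 = (-(7/45)a-14/45)(-45) + (0)
The last nonzero remainder is the constant -45, so the polynomials are coprime and gcd = 1.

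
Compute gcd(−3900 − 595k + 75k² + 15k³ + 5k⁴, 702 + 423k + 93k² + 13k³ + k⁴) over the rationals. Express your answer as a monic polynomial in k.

Euclidean algorithm in ℚ[k]:
  5k⁴ + 15k³ + 75k² − 595k − 3900 = (5)(k⁴ + 13k³ + 93k² + 423k + 702) + (−50k³ − 390k² − 2710k − 7410)
  k⁴ + 13k³ + 93k² + 423k + 702 = (−(1/50)k − 13/125)(−50k³ − 390k² − 2710k − 7410) + (−(44/25)k² − (176/25)k − 1716/25)
  −50k³ − 390k² − 2710k − 7410 = ((625/22)k + 2375/22)(−(44/25)k² − (176/25)k − 1716/25) + (0)
Last nonzero remainder: −(44/25)k² − (176/25)k − 1716/25. Dividing through by −44/25 gives the monic gcd k² + 4k + 39.

39 + 4k + k²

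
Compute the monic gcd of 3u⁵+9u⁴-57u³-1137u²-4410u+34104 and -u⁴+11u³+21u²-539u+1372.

Euclidean algorithm in ℚ[u]:
  3u⁵+9u⁴-57u³-1137u²-4410u+34104 = (-3u-42)(-u⁴+11u³+21u²-539u+1372) + (468u³-1872u²-22932u+91728)
  -u⁴+11u³+21u²-539u+1372 = (-(1/468)u+7/468)(468u³-1872u²-22932u+91728) + (0)
Last nonzero remainder: 468u³-1872u²-22932u+91728. Dividing through by 468 gives the monic gcd u³-4u²-49u+196.

u³-4u²-49u+196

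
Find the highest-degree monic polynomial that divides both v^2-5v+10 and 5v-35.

1

Apply the Euclidean algorithm:
  v^2-5v+10 = ((1/5)v+2/5)(5v-35) + (24)
  5v-35 = ((5/24)v-35/24)(24) + (0)
The last nonzero remainder is the constant 24, so the polynomials are coprime and gcd = 1.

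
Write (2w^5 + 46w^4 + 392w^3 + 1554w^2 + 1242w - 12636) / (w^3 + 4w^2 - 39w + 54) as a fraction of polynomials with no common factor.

(2w^3 + 32w^2 + 204w + 702)/(w - 3)

Apply the Euclidean algorithm:
  2w^5 + 46w^4 + 392w^3 + 1554w^2 + 1242w - 12636 = (2w^2 + 38w + 318)(w^3 + 4w^2 - 39w + 54) + (1656w^2 + 11592w - 29808)
  w^3 + 4w^2 - 39w + 54 = ((1/1656)w - 1/552)(1656w^2 + 11592w - 29808) + (0)
Last nonzero remainder: 1656w^2 + 11592w - 29808. Dividing through by 1656 gives the monic gcd w^2 + 7w - 18.
Cancel w^2 + 7w - 18 from numerator and denominator to get the reduced form.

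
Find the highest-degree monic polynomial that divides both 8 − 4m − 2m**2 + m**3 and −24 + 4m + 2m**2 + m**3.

Euclidean algorithm in ℚ[m]:
  m**3 − 2m**2 − 4m + 8 = (m**3 + 2m**2 + 4m − 24) + (−4m**2 − 8m + 32)
  m**3 + 2m**2 + 4m − 24 = (−(1/4)m)(−4m**2 − 8m + 32) + (12m − 24)
  −4m**2 − 8m + 32 = (−(1/3)m − 4/3)(12m − 24) + (0)
Last nonzero remainder: 12m − 24. Dividing through by 12 gives the monic gcd m − 2.

−2 + m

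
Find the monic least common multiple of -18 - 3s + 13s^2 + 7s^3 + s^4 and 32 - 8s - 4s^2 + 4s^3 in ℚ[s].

Repeated division with remainder:
  s^4 + 7s^3 + 13s^2 - 3s - 18 = ((1/4)s + 2)(4s^3 - 4s^2 - 8s + 32) + (23s^2 + 5s - 82)
  4s^3 - 4s^2 - 8s + 32 = ((4/23)s - 112/529)(23s^2 + 5s - 82) + ((3872/529)s + 7744/529)
  23s^2 + 5s - 82 = ((12167/3872)s - 21689/3872)((3872/529)s + 7744/529) + (0)
Last nonzero remainder: (3872/529)s + 7744/529. Dividing through by 3872/529 gives the monic gcd s + 2.
Then lcm(f, g) = f·g / gcd(f, g); expanding and making the result monic gives the answer.

-72 + 42s + 43s^2 - 14s^3 - 4s^4 + 4s^5 + s^6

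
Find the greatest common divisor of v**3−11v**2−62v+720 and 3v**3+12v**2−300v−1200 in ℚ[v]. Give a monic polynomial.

v−10

Euclidean algorithm in ℚ[v]:
  v**3−11v**2−62v+720 = (1/3)(3v**3+12v**2−300v−1200) + (−15v**2+38v+1120)
  3v**3+12v**2−300v−1200 = (−(1/5)v−98/75)(−15v**2+38v+1120) + (−(1976/75)v+3952/15)
  −15v**2+38v+1120 = ((1125/1976)v+1050/247)(−(1976/75)v+3952/15) + (0)
Last nonzero remainder: −(1976/75)v+3952/15. Dividing through by −1976/75 gives the monic gcd v−10.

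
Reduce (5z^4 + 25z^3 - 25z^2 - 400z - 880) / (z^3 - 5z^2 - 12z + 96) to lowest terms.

(5z^3 + 5z^2 - 45z - 220)/(z^2 - 9z + 24)

Euclidean algorithm in ℚ[z]:
  5z^4 + 25z^3 - 25z^2 - 400z - 880 = (5z + 50)(z^3 - 5z^2 - 12z + 96) + (285z^2 - 280z - 5680)
  z^3 - 5z^2 - 12z + 96 = ((1/285)z - 229/16245)(285z^2 - 280z - 5680) + ((12940/3249)z + 51760/3249)
  285z^2 - 280z - 5680 = ((185193/2588)z - 230679/647)((12940/3249)z + 51760/3249) + (0)
Last nonzero remainder: (12940/3249)z + 51760/3249. Dividing through by 12940/3249 gives the monic gcd z + 4.
Cancel z + 4 from numerator and denominator to get the reduced form.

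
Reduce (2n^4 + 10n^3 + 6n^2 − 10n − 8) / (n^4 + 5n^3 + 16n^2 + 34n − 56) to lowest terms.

Repeated division with remainder:
  2n^4 + 10n^3 + 6n^2 − 10n − 8 = (2)(n^4 + 5n^3 + 16n^2 + 34n − 56) + (−26n^2 − 78n + 104)
  n^4 + 5n^3 + 16n^2 + 34n − 56 = (−(1/26)n^2 − (1/13)n − 7/13)(−26n^2 − 78n + 104) + (0)
Last nonzero remainder: −26n^2 − 78n + 104. Dividing through by −26 gives the monic gcd n^2 + 3n − 4.
Cancel n^2 + 3n − 4 from numerator and denominator to get the reduced form.

(2n^2 + 4n + 2)/(n^2 + 2n + 14)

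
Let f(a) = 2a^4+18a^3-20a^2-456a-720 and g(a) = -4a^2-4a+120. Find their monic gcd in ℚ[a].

a^2+a-30

Repeated division with remainder:
  2a^4+18a^3-20a^2-456a-720 = (-(1/2)a^2-4a-6)(-4a^2-4a+120) + (0)
Last nonzero remainder: -4a^2-4a+120. Dividing through by -4 gives the monic gcd a^2+a-30.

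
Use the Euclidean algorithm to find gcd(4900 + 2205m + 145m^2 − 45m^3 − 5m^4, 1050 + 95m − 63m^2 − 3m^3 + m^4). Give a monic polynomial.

−35 − 2m + m^2

Repeated division with remainder:
  −5m^4 − 45m^3 + 145m^2 + 2205m + 4900 = (−5)(m^4 − 3m^3 − 63m^2 + 95m + 1050) + (−60m^3 − 170m^2 + 2680m + 10150)
  m^4 − 3m^3 − 63m^2 + 95m + 1050 = (−(1/60)m + 7/72)(−60m^3 − 170m^2 + 2680m + 10150) + (−(65/36)m^2 + (65/18)m + 2275/36)
  −60m^3 − 170m^2 + 2680m + 10150 = ((432/13)m + 2088/13)(−(65/36)m^2 + (65/18)m + 2275/36) + (0)
Last nonzero remainder: −(65/36)m^2 + (65/18)m + 2275/36. Dividing through by −65/36 gives the monic gcd m^2 − 2m − 35.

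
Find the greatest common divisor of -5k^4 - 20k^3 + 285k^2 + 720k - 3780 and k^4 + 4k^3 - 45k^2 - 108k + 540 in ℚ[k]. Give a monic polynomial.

Repeated division with remainder:
  -5k^4 - 20k^3 + 285k^2 + 720k - 3780 = (-5)(k^4 + 4k^3 - 45k^2 - 108k + 540) + (60k^2 + 180k - 1080)
  k^4 + 4k^3 - 45k^2 - 108k + 540 = ((1/60)k^2 + (1/60)k - 1/2)(60k^2 + 180k - 1080) + (0)
Last nonzero remainder: 60k^2 + 180k - 1080. Dividing through by 60 gives the monic gcd k^2 + 3k - 18.

k^2 + 3k - 18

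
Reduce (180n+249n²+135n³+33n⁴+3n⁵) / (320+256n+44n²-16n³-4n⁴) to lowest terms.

(-9n-3n²)/(-16+4n)

By polynomial division,
  3n⁵+33n⁴+135n³+249n²+180n = (-(3/4)n-21/4)(-4n⁴-16n³+44n²+256n+320) + (84n³+672n²+1764n+1680)
  -4n⁴-16n³+44n²+256n+320 = (-(1/21)n+4/21)(84n³+672n²+1764n+1680) + (0)
Last nonzero remainder: 84n³+672n²+1764n+1680. Dividing through by 84 gives the monic gcd n³+8n²+21n+20.
Cancel n³+8n²+21n+20 from numerator and denominator to get the reduced form.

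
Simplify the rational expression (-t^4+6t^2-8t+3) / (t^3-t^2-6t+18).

(-t^3+3t^2-3t+1)/(t^2-4t+6)

Repeated division with remainder:
  -t^4+6t^2-8t+3 = (-t-1)(t^3-t^2-6t+18) + (-t^2+4t+21)
  t^3-t^2-6t+18 = (-t-3)(-t^2+4t+21) + (27t+81)
  -t^2+4t+21 = (-(1/27)t+7/27)(27t+81) + (0)
Last nonzero remainder: 27t+81. Dividing through by 27 gives the monic gcd t+3.
Cancel t+3 from numerator and denominator to get the reduced form.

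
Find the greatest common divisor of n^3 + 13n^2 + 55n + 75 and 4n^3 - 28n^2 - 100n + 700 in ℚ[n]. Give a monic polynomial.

Apply the Euclidean algorithm:
  n^3 + 13n^2 + 55n + 75 = (1/4)(4n^3 - 28n^2 - 100n + 700) + (20n^2 + 80n - 100)
  4n^3 - 28n^2 - 100n + 700 = ((1/5)n - 11/5)(20n^2 + 80n - 100) + (96n + 480)
  20n^2 + 80n - 100 = ((5/24)n - 5/24)(96n + 480) + (0)
Last nonzero remainder: 96n + 480. Dividing through by 96 gives the monic gcd n + 5.

n + 5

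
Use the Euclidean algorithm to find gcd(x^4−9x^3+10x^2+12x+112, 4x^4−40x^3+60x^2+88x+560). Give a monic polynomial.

x^3−5x^2−10x−28

Euclidean algorithm in ℚ[x]:
  x^4−9x^3+10x^2+12x+112 = (1/4)(4x^4−40x^3+60x^2+88x+560) + (x^3−5x^2−10x−28)
  4x^4−40x^3+60x^2+88x+560 = (4x−20)(x^3−5x^2−10x−28) + (0)
The last nonzero remainder x^3−5x^2−10x−28 is already monic.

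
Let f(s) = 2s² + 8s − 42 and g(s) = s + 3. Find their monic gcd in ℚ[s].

1

Repeated division with remainder:
  2s² + 8s − 42 = (2s + 2)(s + 3) + (−48)
  s + 3 = (−(1/48)s − 1/16)(−48) + (0)
The last nonzero remainder is the constant −48, so the polynomials are coprime and gcd = 1.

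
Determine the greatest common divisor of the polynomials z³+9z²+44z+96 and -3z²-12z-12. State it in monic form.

1

Repeated division with remainder:
  z³+9z²+44z+96 = (-(1/3)z-5/3)(-3z²-12z-12) + (20z+76)
  -3z²-12z-12 = (-(3/20)z-3/100)(20z+76) + (-243/25)
  20z+76 = (-(500/243)z-1900/243)(-243/25) + (0)
The last nonzero remainder is the constant -243/25, so the polynomials are coprime and gcd = 1.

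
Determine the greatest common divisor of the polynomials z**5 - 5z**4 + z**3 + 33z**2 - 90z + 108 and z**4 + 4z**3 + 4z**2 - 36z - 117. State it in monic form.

z**2 - 9

By polynomial division,
  z**5 - 5z**4 + z**3 + 33z**2 - 90z + 108 = (z - 9)(z**4 + 4z**3 + 4z**2 - 36z - 117) + (33z**3 + 105z**2 - 297z - 945)
  z**4 + 4z**3 + 4z**2 - 36z - 117 = ((1/33)z + 3/121)(33z**3 + 105z**2 - 297z - 945) + ((1258/121)z**2 - 11322/121)
  33z**3 + 105z**2 - 297z - 945 = ((3993/1258)z + 12705/1258)((1258/121)z**2 - 11322/121) + (0)
Last nonzero remainder: (1258/121)z**2 - 11322/121. Dividing through by 1258/121 gives the monic gcd z**2 - 9.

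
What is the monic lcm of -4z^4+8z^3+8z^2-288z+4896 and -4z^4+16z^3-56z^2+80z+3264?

z^5+2z^4-10z^3+64z^2-936z-4896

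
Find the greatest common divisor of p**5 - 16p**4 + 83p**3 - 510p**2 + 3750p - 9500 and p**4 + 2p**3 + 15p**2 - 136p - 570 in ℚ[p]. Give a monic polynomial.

p**3 - p**2 + 18p - 190

Apply the Euclidean algorithm:
  p**5 - 16p**4 + 83p**3 - 510p**2 + 3750p - 9500 = (p - 18)(p**4 + 2p**3 + 15p**2 - 136p - 570) + (104p**3 - 104p**2 + 1872p - 19760)
  p**4 + 2p**3 + 15p**2 - 136p - 570 = ((1/104)p + 3/104)(104p**3 - 104p**2 + 1872p - 19760) + (0)
Last nonzero remainder: 104p**3 - 104p**2 + 1872p - 19760. Dividing through by 104 gives the monic gcd p**3 - p**2 + 18p - 190.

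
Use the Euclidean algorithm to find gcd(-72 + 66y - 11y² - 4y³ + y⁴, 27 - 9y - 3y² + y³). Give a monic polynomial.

9 - 6y + y²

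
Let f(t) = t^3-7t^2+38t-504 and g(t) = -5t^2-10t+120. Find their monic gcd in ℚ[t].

1

Euclidean algorithm in ℚ[t]:
  t^3-7t^2+38t-504 = (-(1/5)t+9/5)(-5t^2-10t+120) + (80t-720)
  -5t^2-10t+120 = (-(1/16)t-11/16)(80t-720) + (-375)
  80t-720 = (-(16/75)t+48/25)(-375) + (0)
The last nonzero remainder is the constant -375, so the polynomials are coprime and gcd = 1.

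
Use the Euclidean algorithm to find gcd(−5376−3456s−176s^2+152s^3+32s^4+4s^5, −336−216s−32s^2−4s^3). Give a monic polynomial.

84+54s+8s^2+s^3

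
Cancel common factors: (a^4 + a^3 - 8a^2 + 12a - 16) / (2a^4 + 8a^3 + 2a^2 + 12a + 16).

(a - 2)/(2a + 2)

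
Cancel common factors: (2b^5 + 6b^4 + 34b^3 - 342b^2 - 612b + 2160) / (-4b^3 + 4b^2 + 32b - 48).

By polynomial division,
  2b^5 + 6b^4 + 34b^3 - 342b^2 - 612b + 2160 = (-(1/2)b^2 - 2b - 29/2)(-4b^3 + 4b^2 + 32b - 48) + (-244b^2 - 244b + 1464)
  -4b^3 + 4b^2 + 32b - 48 = ((1/61)b - 2/61)(-244b^2 - 244b + 1464) + (0)
Last nonzero remainder: -244b^2 - 244b + 1464. Dividing through by -244 gives the monic gcd b^2 + b - 6.
Cancel b^2 + b - 6 from numerator and denominator to get the reduced form.

(-b^3 - 2b^2 - 21b + 180)/(2b - 4)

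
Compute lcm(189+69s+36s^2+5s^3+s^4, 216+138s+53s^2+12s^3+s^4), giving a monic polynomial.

4536+3546s+1743s^2+549s^3+110s^4+15s^5+s^6

By polynomial division,
  s^4+5s^3+36s^2+69s+189 = (s^4+12s^3+53s^2+138s+216) + (-7s^3-17s^2-69s-27)
  s^4+12s^3+53s^2+138s+216 = (-(1/7)s-67/49)(-7s^3-17s^2-69s-27) + ((975/49)s^2+(1950/49)s+8775/49)
  -7s^3-17s^2-69s-27 = (-(343/975)s-49/325)((975/49)s^2+(1950/49)s+8775/49) + (0)
Last nonzero remainder: (975/49)s^2+(1950/49)s+8775/49. Dividing through by 975/49 gives the monic gcd s^2+2s+9.
Then lcm(f, g) = f·g / gcd(f, g); expanding and making the result monic gives the answer.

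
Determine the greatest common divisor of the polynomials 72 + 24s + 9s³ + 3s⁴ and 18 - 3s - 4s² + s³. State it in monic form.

2 + s

Apply the Euclidean algorithm:
  3s⁴ + 9s³ + 24s + 72 = (3s + 21)(s³ - 4s² - 3s + 18) + (93s² + 33s - 306)
  s³ - 4s² - 3s + 18 = ((1/93)s - 45/961)(93s² + 33s - 306) + ((1764/961)s + 3528/961)
  93s² + 33s - 306 = ((29791/588)s - 16337/196)((1764/961)s + 3528/961) + (0)
Last nonzero remainder: (1764/961)s + 3528/961. Dividing through by 1764/961 gives the monic gcd s + 2.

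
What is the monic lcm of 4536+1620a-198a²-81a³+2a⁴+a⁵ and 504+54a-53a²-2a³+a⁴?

By polynomial division,
  a⁵+2a⁴-81a³-198a²+1620a+4536 = (a+4)(a⁴-2a³-53a²+54a+504) + (-20a³-40a²+900a+2520)
  a⁴-2a³-53a²+54a+504 = (-(1/20)a+1/5)(-20a³-40a²+900a+2520) + (0)
Last nonzero remainder: -20a³-40a²+900a+2520. Dividing through by -20 gives the monic gcd a³+2a²-45a-126.
Then lcm(f, g) = f·g / gcd(f, g); expanding and making the result monic gives the answer.

-18144-1944a+2412a²+126a³-89a⁴-2a⁵+a⁶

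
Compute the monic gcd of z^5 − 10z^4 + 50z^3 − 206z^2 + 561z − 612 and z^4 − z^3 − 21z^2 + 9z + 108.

z^2 − 7z + 12

Repeated division with remainder:
  z^5 − 10z^4 + 50z^3 − 206z^2 + 561z − 612 = (z − 9)(z^4 − z^3 − 21z^2 + 9z + 108) + (62z^3 − 404z^2 + 534z + 360)
  z^4 − z^3 − 21z^2 + 9z + 108 = ((1/62)z + 171/1922)(62z^3 − 404z^2 + 534z + 360) + ((6084/961)z^2 − (42588/961)z + 73008/961)
  62z^3 − 404z^2 + 534z + 360 = ((29791/3042)z + 4805/1014)((6084/961)z^2 − (42588/961)z + 73008/961) + (0)
Last nonzero remainder: (6084/961)z^2 − (42588/961)z + 73008/961. Dividing through by 6084/961 gives the monic gcd z^2 − 7z + 12.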